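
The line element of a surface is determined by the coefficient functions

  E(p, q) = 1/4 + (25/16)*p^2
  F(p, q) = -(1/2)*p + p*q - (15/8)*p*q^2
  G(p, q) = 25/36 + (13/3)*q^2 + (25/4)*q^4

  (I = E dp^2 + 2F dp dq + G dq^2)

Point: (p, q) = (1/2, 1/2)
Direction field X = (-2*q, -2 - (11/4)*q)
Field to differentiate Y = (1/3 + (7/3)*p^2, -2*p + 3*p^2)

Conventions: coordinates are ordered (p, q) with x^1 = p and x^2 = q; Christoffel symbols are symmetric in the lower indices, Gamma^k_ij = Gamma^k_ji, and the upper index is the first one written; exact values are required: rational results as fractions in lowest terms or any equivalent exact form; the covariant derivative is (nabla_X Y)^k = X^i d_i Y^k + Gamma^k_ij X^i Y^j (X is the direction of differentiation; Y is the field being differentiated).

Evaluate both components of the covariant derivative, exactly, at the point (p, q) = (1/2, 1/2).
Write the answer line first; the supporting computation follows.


Answer: (nabla_X Y)^p = -85309/24592, (nabla_X Y)^q = 12947/24592

E = 41/64, F = -15/64, G = 1249/576 at the point
E_p = 25/16, E_q = 0, F_p = -15/32, F_q = -7/16, G_p = 0, G_q = 179/24
EG - F^2 = 1537/1152;  g^inv = (1152/1537) * [[1249/576, 15/64], [15/64, 41/64]]
first-kind symbols [ij,l] = (1/2)(d_i g_jl + d_j g_il - d_l g_ij): [pp,p] = E_p/2 = 25/32, [pp,q] = F_p - E_q/2 = -15/32, [pq,p] = E_q/2 = 0, [pq,q] = G_p/2 = 0, [qq,p] = F_q - G_p/2 = -7/16, [qq,q] = G_q/2 = 179/48
Gamma^p_ij = (G*[ij,p] - F*[ij,q])/(EG - F^2), Gamma^q_ij = (E*[ij,q] - F*[ij,p])/(EG - F^2)
Gamma_ppp = 1825/1537, Gamma_ppq = 0, Gamma_pqq = -86/1537, Gamma_qpp = -135/1537, Gamma_qpq = 0, Gamma_qqq = 2634/1537
X = (-1, -27/8), Y = (11/12, -1/4) at the point


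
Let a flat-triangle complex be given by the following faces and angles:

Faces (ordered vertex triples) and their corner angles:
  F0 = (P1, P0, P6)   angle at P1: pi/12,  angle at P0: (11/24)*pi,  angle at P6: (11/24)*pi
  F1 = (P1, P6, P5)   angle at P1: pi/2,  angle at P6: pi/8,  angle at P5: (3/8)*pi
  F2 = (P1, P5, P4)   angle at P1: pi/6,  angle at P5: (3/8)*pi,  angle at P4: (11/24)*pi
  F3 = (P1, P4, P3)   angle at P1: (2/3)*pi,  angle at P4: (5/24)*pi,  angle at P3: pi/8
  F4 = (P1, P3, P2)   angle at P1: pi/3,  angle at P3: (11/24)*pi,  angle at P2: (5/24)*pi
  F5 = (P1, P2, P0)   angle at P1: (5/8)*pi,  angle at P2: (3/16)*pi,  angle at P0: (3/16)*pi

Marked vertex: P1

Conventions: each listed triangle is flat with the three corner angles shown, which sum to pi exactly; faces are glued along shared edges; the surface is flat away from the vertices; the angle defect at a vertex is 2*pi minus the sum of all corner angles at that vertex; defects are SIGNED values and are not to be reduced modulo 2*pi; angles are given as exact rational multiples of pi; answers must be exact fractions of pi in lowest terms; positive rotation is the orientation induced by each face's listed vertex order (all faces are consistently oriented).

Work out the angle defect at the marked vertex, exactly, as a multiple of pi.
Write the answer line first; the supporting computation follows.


Answer: defect(P1) = (-3/8)*pi

Sum of corner angles at P1: (19/8)*pi
defect = 2*pi - (19/8)*pi


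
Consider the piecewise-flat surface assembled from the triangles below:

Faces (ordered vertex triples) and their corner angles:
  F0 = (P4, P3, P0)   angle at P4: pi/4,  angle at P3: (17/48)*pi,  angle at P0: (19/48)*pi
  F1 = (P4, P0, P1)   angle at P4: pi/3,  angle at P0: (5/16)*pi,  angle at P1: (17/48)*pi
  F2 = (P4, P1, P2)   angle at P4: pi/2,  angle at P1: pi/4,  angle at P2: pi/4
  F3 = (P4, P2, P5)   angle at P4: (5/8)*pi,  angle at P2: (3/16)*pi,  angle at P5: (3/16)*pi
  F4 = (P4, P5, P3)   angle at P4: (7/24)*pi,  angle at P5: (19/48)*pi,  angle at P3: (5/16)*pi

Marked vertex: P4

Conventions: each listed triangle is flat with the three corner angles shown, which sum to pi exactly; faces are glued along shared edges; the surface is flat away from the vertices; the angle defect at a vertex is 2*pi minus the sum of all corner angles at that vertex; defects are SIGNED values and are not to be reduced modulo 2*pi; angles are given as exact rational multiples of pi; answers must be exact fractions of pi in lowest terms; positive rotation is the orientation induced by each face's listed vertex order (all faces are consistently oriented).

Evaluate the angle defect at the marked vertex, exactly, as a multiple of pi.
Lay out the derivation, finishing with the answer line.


Sum of corner angles at P4: 2*pi
defect = 2*pi - 2*pi

Answer: defect(P4) = 0


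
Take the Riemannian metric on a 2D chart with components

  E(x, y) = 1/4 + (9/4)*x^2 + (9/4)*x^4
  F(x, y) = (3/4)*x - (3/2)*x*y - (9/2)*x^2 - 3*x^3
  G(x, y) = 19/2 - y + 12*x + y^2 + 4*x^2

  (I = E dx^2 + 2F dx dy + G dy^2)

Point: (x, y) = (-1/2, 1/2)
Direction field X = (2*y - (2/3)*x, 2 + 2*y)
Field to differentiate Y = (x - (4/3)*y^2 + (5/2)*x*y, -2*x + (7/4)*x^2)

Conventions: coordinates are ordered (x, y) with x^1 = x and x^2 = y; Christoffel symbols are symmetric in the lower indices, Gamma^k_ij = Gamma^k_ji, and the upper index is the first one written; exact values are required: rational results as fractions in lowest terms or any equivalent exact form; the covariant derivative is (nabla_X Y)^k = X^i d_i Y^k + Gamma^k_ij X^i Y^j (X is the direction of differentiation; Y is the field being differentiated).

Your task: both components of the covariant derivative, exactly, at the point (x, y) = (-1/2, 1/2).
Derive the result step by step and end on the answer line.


E = 61/64, F = -3/4, G = 17/4 at the point
E_x = -27/8, E_y = 0, F_x = 9/4, F_y = 3/4, G_x = 8, G_y = 0
EG - F^2 = 893/256;  g^inv = (256/893) * [[17/4, 3/4], [3/4, 61/64]]
first-kind symbols [ij,l] = (1/2)(d_i g_jl + d_j g_il - d_l g_ij): [xx,x] = E_x/2 = -27/16, [xx,y] = F_x - E_y/2 = 9/4, [xy,x] = E_y/2 = 0, [xy,y] = G_x/2 = 4, [yy,x] = F_y - G_x/2 = -13/4, [yy,y] = G_y/2 = 0
Gamma^x_ij = (G*[ij,x] - F*[ij,y])/(EG - F^2), Gamma^y_ij = (E*[ij,y] - F*[ij,x])/(EG - F^2)
Gamma_xxx = -1404/893, Gamma_xxy = 768/893, Gamma_xyy = -3536/893, Gamma_yxx = 225/893, Gamma_yxy = 976/893, Gamma_yyy = -624/893
X = (4/3, 3), Y = (-35/24, 23/16) at the point

Answer: (nabla_X Y)^x = -74595/3572, (nabla_X Y)^y = -59957/5358


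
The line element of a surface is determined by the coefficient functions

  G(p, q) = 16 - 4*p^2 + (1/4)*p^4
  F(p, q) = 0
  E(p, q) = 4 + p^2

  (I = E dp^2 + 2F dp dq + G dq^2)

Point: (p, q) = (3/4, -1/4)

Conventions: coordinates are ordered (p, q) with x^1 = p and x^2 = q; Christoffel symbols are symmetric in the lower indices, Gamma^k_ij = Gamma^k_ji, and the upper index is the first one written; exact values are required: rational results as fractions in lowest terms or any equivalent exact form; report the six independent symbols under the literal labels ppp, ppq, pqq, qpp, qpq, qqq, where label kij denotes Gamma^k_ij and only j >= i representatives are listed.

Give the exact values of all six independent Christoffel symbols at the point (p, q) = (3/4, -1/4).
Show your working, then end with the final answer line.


E = 73/16, F = 0, G = 14161/1024 at the point
E_p = 3/2, E_q = 0, F_p = 0, F_q = 0, G_p = -357/64, G_q = 0
EG - F^2 = 1033753/16384;  g^inv = (16384/1033753) * [[14161/1024, 0], [0, 73/16]]
first-kind symbols [ij,l] = (1/2)(d_i g_jl + d_j g_il - d_l g_ij): [pp,p] = E_p/2 = 3/4, [pp,q] = F_p - E_q/2 = 0, [pq,p] = E_q/2 = 0, [pq,q] = G_p/2 = -357/128, [qq,p] = F_q - G_p/2 = 357/128, [qq,q] = G_q/2 = 0
Gamma^p_ij = (G*[ij,p] - F*[ij,q])/(EG - F^2), Gamma^q_ij = (E*[ij,q] - F*[ij,p])/(EG - F^2)

Answer: Gamma_ppp = 12/73, Gamma_ppq = 0, Gamma_pqq = 357/584, Gamma_qpp = 0, Gamma_qpq = -24/119, Gamma_qqq = 0


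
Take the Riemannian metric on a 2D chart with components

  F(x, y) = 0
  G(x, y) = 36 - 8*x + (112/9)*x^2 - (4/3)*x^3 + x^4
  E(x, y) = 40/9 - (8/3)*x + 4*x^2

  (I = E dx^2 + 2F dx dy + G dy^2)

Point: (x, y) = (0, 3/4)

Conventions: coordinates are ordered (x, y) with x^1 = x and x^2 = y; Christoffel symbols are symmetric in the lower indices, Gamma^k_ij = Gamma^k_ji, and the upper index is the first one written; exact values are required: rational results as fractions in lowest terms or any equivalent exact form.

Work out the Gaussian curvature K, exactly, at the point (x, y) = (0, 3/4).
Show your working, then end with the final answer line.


E = 40/9, F = 0, G = 36, EG - F^2 = 160 at the point
E_x = -8/3, E_y = 0, F_x = 0, F_y = 0, G_x = -8, G_y = 0
E_yy = 0, F_xy = 0, G_xx = 224/9
Apply the Brioschi formula K = (det M1 - det M2)/(EG - F^2)^2 over the derivative matrices of E, F, G.
M1 = [[-E_yy/2 + F_xy - G_xx/2, E_x/2, F_x - E_y/2], [F_y - G_x/2, E, F], [G_y/2, F, G]] = [[-112/9, -4/3, 0], [4, 40/9, 0], [0, 0, 36]]; det M1 = -16192/9
M2 = [[0, E_y/2, G_x/2], [E_y/2, E, F], [G_x/2, F, G]] = [[0, 0, -4], [0, 40/9, 0], [-4, 0, 36]]; det M2 = -640/9
det M1 - det M2 = -1728; K = -1728 / (160)^2 = -27/400

Answer: K = -27/400


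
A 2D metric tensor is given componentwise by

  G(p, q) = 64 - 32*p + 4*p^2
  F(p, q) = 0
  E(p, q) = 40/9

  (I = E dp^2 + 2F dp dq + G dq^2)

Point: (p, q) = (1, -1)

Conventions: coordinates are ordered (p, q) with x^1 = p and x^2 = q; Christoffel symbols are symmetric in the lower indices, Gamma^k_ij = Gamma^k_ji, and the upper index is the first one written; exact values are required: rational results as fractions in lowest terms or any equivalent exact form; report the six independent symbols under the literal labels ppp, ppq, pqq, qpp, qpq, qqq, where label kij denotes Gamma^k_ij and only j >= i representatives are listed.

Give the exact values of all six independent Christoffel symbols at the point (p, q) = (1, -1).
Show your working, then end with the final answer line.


E = 40/9, F = 0, G = 36 at the point
E_p = 0, E_q = 0, F_p = 0, F_q = 0, G_p = -24, G_q = 0
EG - F^2 = 160;  g^inv = (1/160) * [[36, 0], [0, 40/9]]
first-kind symbols [ij,l] = (1/2)(d_i g_jl + d_j g_il - d_l g_ij): [pp,p] = E_p/2 = 0, [pp,q] = F_p - E_q/2 = 0, [pq,p] = E_q/2 = 0, [pq,q] = G_p/2 = -12, [qq,p] = F_q - G_p/2 = 12, [qq,q] = G_q/2 = 0
Gamma^p_ij = (G*[ij,p] - F*[ij,q])/(EG - F^2), Gamma^q_ij = (E*[ij,q] - F*[ij,p])/(EG - F^2)

Answer: Gamma_ppp = 0, Gamma_ppq = 0, Gamma_pqq = 27/10, Gamma_qpp = 0, Gamma_qpq = -1/3, Gamma_qqq = 0


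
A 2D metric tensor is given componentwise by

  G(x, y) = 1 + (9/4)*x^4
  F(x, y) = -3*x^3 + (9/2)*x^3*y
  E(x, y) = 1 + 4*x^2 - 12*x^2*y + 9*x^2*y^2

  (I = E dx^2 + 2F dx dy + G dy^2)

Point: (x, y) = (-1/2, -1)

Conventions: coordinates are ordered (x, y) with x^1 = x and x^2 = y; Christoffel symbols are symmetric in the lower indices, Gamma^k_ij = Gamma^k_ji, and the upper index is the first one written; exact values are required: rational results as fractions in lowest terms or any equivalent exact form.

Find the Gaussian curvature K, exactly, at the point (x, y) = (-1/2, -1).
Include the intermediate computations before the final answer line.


E = 29/4, F = 15/16, G = 73/64, EG - F^2 = 473/64 at the point
E_x = -25, E_y = -15/2, F_x = -45/8, F_y = -9/16, G_x = -9/8, G_y = 0
E_yy = 9/2, F_xy = 27/8, G_xx = 27/4
Evaluate Brioschi's two determinant matrices M1, M2 and divide by (EG - F^2)^2.
M1 = [[-E_yy/2 + F_xy - G_xx/2, E_x/2, F_x - E_y/2], [F_y - G_x/2, E, F], [G_y/2, F, G]] = [[-9/4, -25/2, -15/8], [0, 29/4, 15/16], [0, 15/16, 73/64]]; det M1 = -4257/256
M2 = [[0, E_y/2, G_x/2], [E_y/2, E, F], [G_x/2, F, G]] = [[0, -15/4, -9/16], [-15/4, 29/4, 15/16], [-9/16, 15/16, 73/64]]; det M2 = -3681/256
det M1 - det M2 = -9/4; K = -9/4 / (473/64)^2 = -9216/223729

Answer: K = -9216/223729


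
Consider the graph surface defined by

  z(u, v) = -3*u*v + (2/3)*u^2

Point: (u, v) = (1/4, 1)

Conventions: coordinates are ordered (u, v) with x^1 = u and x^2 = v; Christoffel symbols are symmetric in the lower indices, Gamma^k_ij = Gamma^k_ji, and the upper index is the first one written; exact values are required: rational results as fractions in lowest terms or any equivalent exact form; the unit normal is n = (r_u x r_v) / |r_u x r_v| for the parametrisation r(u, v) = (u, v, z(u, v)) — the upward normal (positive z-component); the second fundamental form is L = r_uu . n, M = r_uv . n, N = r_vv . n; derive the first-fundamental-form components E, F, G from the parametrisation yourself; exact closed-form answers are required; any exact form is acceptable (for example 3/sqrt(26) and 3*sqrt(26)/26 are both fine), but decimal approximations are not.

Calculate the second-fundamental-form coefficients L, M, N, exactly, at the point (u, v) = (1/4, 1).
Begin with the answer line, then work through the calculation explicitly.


Answer: L = 16*sqrt(1249)/1249, M = -36*sqrt(1249)/1249, N = 0

z_u = -8/3, z_v = -3/4, z_uu = 4/3, z_uv = -3, z_vv = 0
E = 73/9, F = 2, G = 25/16; answer radicand W^2 = 1249/144
unnormalised second-form numerators: l = 4/3, m = -3, n = 0; L = l/sqrt(1249/144), and similarly M = m/sqrt(W^2), N = n/sqrt(W^2)


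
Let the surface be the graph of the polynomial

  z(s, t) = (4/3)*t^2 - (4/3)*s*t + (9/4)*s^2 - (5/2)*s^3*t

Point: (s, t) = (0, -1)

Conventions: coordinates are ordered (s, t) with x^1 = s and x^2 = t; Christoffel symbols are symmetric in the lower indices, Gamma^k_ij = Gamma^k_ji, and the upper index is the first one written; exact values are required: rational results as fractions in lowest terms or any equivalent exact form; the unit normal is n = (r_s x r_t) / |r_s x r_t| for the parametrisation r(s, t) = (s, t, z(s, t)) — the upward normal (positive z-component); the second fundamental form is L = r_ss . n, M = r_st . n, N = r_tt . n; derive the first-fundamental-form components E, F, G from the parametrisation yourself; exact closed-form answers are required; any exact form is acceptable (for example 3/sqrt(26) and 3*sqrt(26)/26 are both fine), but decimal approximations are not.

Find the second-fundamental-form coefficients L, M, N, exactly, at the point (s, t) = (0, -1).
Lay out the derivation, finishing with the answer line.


z_s = 4/3, z_t = -8/3, z_ss = 9/2, z_st = -4/3, z_tt = 8/3
E = 25/9, F = -32/9, G = 73/9; answer radicand W^2 = 89/9
unnormalised second-form numerators: l = 9/2, m = -4/3, n = 8/3; L = l/sqrt(89/9), and similarly M = m/sqrt(W^2), N = n/sqrt(W^2)

Answer: L = 27*sqrt(89)/178, M = -4*sqrt(89)/89, N = 8*sqrt(89)/89


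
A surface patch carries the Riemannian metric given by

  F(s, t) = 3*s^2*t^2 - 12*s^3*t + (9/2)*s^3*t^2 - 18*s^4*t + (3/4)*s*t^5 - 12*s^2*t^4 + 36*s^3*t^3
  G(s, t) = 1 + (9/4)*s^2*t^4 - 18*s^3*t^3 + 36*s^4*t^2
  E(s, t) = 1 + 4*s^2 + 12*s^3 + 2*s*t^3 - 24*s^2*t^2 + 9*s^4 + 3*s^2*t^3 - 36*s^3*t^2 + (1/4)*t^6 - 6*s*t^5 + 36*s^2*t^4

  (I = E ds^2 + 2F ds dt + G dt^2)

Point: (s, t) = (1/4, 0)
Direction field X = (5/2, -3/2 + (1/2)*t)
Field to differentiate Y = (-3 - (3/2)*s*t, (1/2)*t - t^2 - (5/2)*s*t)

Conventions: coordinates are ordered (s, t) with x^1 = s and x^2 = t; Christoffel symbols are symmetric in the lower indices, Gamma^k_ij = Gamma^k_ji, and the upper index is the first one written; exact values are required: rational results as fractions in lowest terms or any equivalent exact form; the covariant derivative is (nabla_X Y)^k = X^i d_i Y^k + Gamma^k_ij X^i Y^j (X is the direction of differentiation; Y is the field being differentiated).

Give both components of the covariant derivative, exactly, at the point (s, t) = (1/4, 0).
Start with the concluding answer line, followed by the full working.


Answer: (nabla_X Y)^s = -70527/6032, (nabla_X Y)^t = 3/16

E = 377/256, F = 0, G = 1 at the point
E_s = 77/16, E_t = 0, F_s = 0, F_t = -33/128, G_s = 0, G_t = 0
EG - F^2 = 377/256;  g^inv = (256/377) * [[1, 0], [0, 377/256]]
first-kind symbols [ij,l] = (1/2)(d_i g_jl + d_j g_il - d_l g_ij): [ss,s] = E_s/2 = 77/32, [ss,t] = F_s - E_t/2 = 0, [st,s] = E_t/2 = 0, [st,t] = G_s/2 = 0, [tt,s] = F_t - G_s/2 = -33/128, [tt,t] = G_t/2 = 0
Gamma^s_ij = (G*[ij,s] - F*[ij,t])/(EG - F^2), Gamma^t_ij = (E*[ij,t] - F*[ij,s])/(EG - F^2)
Gamma_sss = 616/377, Gamma_sst = 0, Gamma_stt = -66/377, Gamma_tss = 0, Gamma_tst = 0, Gamma_ttt = 0
X = (5/2, -3/2), Y = (-3, 0) at the point


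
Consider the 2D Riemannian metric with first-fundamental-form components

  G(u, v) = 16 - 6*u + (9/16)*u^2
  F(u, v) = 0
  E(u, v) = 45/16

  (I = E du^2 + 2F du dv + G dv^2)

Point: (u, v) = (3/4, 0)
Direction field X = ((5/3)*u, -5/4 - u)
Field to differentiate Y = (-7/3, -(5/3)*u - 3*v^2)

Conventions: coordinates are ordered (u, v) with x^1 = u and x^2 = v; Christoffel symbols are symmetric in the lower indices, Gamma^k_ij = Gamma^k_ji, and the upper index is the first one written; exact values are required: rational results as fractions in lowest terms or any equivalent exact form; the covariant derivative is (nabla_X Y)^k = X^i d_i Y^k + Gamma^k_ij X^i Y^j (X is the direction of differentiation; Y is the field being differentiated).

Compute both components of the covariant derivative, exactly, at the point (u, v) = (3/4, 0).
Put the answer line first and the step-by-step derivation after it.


Answer: (nabla_X Y)^u = 55/24, (nabla_X Y)^v = -911/330

E = 45/16, F = 0, G = 3025/256 at the point
E_u = 0, E_v = 0, F_u = 0, F_v = 0, G_u = -165/32, G_v = 0
EG - F^2 = 136125/4096;  g^inv = (4096/136125) * [[3025/256, 0], [0, 45/16]]
first-kind symbols [ij,l] = (1/2)(d_i g_jl + d_j g_il - d_l g_ij): [uu,u] = E_u/2 = 0, [uu,v] = F_u - E_v/2 = 0, [uv,u] = E_v/2 = 0, [uv,v] = G_u/2 = -165/64, [vv,u] = F_v - G_u/2 = 165/64, [vv,v] = G_v/2 = 0
Gamma^u_ij = (G*[ij,u] - F*[ij,v])/(EG - F^2), Gamma^v_ij = (E*[ij,v] - F*[ij,u])/(EG - F^2)
Gamma_uuu = 0, Gamma_uuv = 0, Gamma_uvv = 11/12, Gamma_vuu = 0, Gamma_vuv = -12/55, Gamma_vvv = 0
X = (5/4, -2), Y = (-7/3, -5/4) at the point


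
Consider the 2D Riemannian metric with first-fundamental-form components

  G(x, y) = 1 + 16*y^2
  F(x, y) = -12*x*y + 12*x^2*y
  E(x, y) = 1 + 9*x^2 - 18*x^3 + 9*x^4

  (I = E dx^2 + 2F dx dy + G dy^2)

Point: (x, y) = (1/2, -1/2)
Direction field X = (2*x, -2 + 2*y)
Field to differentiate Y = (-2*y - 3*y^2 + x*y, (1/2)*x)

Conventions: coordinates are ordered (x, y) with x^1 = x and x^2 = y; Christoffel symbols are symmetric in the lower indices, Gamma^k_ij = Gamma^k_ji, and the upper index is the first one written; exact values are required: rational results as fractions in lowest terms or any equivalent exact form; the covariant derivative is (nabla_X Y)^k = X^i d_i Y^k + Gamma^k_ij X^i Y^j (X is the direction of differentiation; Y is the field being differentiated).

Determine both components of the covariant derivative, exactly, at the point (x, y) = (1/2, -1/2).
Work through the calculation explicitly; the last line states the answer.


E = 25/16, F = 3/2, G = 5 at the point
E_x = 0, E_y = 0, F_x = 0, F_y = -3, G_x = 0, G_y = -16
EG - F^2 = 89/16;  g^inv = (16/89) * [[5, -3/2], [-3/2, 25/16]]
first-kind symbols [ij,l] = (1/2)(d_i g_jl + d_j g_il - d_l g_ij): [xx,x] = E_x/2 = 0, [xx,y] = F_x - E_y/2 = 0, [xy,x] = E_y/2 = 0, [xy,y] = G_x/2 = 0, [yy,x] = F_y - G_x/2 = -3, [yy,y] = G_y/2 = -8
Gamma^x_ij = (G*[ij,x] - F*[ij,y])/(EG - F^2), Gamma^y_ij = (E*[ij,y] - F*[ij,x])/(EG - F^2)
Gamma_xxx = 0, Gamma_xxy = 0, Gamma_xyy = -48/89, Gamma_yxx = 0, Gamma_yxy = 0, Gamma_yyy = -128/89
X = (1, -3), Y = (0, 1/4) at the point

Answer: (nabla_X Y)^x = -409/89, (nabla_X Y)^y = 281/178


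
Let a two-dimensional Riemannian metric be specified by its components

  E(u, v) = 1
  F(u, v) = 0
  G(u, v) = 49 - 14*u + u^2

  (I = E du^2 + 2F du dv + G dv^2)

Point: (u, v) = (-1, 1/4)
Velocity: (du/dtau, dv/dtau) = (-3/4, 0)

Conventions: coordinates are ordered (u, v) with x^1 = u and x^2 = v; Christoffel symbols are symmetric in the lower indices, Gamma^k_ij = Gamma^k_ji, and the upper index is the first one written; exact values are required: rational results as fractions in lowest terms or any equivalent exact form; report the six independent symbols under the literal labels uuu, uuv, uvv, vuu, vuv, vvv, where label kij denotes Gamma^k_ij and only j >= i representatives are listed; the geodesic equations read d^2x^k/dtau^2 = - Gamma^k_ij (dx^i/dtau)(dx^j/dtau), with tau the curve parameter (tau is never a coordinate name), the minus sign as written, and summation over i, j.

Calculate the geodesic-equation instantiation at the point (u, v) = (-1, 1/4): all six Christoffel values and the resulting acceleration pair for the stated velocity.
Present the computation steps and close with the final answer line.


E = 1, F = 0, G = 64 at the point
E_u = 0, E_v = 0, F_u = 0, F_v = 0, G_u = -16, G_v = 0
EG - F^2 = 64;  g^inv = (1/64) * [[64, 0], [0, 1]]
first-kind symbols [ij,l] = (1/2)(d_i g_jl + d_j g_il - d_l g_ij): [uu,u] = E_u/2 = 0, [uu,v] = F_u - E_v/2 = 0, [uv,u] = E_v/2 = 0, [uv,v] = G_u/2 = -8, [vv,u] = F_v - G_u/2 = 8, [vv,v] = G_v/2 = 0
Gamma^u_ij = (G*[ij,u] - F*[ij,v])/(EG - F^2), Gamma^v_ij = (E*[ij,v] - F*[ij,u])/(EG - F^2)
Gamma_uuu = 0, Gamma_uuv = 0, Gamma_uvv = 8, Gamma_vuu = 0, Gamma_vuv = -1/8, Gamma_vvv = 0
d^2u/dtau^2 = -(Gamma_uuu*(-3/4)^2 + 2*Gamma_uuv*(-3/4)*(0) + Gamma_uvv*(0)^2) = 0
d^2v/dtau^2 = -(Gamma_vuu*(-3/4)^2 + 2*Gamma_vuv*(-3/4)*(0) + Gamma_vvv*(0)^2) = 0

Answer: Gamma_uuu = 0, Gamma_uuv = 0, Gamma_uvv = 8, Gamma_vuu = 0, Gamma_vuv = -1/8, Gamma_vvv = 0; accelerations (d^2u/dtau^2, d^2v/dtau^2) = (0, 0)


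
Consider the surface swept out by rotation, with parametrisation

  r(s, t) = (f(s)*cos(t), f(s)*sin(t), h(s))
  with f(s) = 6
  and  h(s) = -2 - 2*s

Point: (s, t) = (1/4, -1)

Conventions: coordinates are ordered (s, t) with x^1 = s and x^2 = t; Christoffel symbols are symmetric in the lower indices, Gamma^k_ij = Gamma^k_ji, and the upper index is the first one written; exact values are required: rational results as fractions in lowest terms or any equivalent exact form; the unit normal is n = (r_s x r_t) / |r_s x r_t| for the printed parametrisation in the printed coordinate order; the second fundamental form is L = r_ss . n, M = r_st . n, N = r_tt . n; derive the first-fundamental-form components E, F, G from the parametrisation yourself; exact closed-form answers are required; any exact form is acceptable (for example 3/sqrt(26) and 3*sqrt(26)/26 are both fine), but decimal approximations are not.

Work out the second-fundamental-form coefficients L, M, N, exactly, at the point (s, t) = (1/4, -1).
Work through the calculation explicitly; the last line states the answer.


f = 6, f' = 0, f'' = 0, h' = -2, h'' = 0
E = 4, F = 0, G = 36; answer radicand W^2 = 4
unnormalised second-form numerators: l = 0, m = 0, n = -12; L = l/sqrt(4), and similarly M = m/sqrt(W^2), N = n/sqrt(W^2)

Answer: L = 0, M = 0, N = -6


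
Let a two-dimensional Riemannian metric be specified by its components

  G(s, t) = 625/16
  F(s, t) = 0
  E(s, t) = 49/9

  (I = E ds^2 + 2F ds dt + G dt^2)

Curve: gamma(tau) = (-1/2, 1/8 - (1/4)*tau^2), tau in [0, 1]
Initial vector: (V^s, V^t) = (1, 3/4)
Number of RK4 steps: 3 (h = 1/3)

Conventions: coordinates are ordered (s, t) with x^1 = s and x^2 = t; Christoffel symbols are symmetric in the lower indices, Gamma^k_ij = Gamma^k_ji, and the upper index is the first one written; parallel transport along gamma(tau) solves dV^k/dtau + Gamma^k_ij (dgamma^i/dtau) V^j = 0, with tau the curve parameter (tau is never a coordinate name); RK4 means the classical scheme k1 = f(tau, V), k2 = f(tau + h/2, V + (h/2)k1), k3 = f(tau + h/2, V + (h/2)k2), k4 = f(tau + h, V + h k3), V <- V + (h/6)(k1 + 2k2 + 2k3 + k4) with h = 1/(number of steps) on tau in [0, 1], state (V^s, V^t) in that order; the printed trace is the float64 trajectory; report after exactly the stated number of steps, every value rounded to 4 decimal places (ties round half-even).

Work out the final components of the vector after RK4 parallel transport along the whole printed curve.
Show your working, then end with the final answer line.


gamma'(tau) = (0, -(1/2)*tau); f(tau, V)^k = -Gamma^k_ij(gamma(tau)) gamma'^i(tau) V^j; h = 1/3; intermediate values shown to 6 dp
curve data and Christoffel symbols at the stage parameters:
  tau = 0.000000: gamma = (-0.500000, 0.125000), gamma' = (0.000000, 0.000000); Gamma_sss = 0.000000, Gamma_sst = 0.000000, Gamma_stt = 0.000000, Gamma_tss = 0.000000, Gamma_tst = 0.000000, Gamma_ttt = 0.000000
  tau = 0.166667: gamma = (-0.500000, 0.118056), gamma' = (0.000000, -0.083333); Gamma_sss = 0.000000, Gamma_sst = 0.000000, Gamma_stt = 0.000000, Gamma_tss = 0.000000, Gamma_tst = 0.000000, Gamma_ttt = 0.000000
  tau = 0.333333: gamma = (-0.500000, 0.097222), gamma' = (0.000000, -0.166667); Gamma_sss = 0.000000, Gamma_sst = 0.000000, Gamma_stt = 0.000000, Gamma_tss = 0.000000, Gamma_tst = 0.000000, Gamma_ttt = 0.000000
  tau = 0.500000: gamma = (-0.500000, 0.062500), gamma' = (0.000000, -0.250000); Gamma_sss = 0.000000, Gamma_sst = 0.000000, Gamma_stt = 0.000000, Gamma_tss = 0.000000, Gamma_tst = 0.000000, Gamma_ttt = 0.000000
  tau = 0.666667: gamma = (-0.500000, 0.013889), gamma' = (0.000000, -0.333333); Gamma_sss = 0.000000, Gamma_sst = 0.000000, Gamma_stt = 0.000000, Gamma_tss = 0.000000, Gamma_tst = 0.000000, Gamma_ttt = 0.000000
  tau = 0.833333: gamma = (-0.500000, -0.048611), gamma' = (0.000000, -0.416667); Gamma_sss = 0.000000, Gamma_sst = 0.000000, Gamma_stt = 0.000000, Gamma_tss = 0.000000, Gamma_tst = 0.000000, Gamma_ttt = 0.000000
  tau = 1.000000: gamma = (-0.500000, -0.125000), gamma' = (0.000000, -0.500000); Gamma_sss = 0.000000, Gamma_sst = 0.000000, Gamma_stt = 0.000000, Gamma_tss = 0.000000, Gamma_tst = 0.000000, Gamma_ttt = 0.000000
step 0: V^s = 1.0000, V^t = 0.7500
step 1: k1 = (0.000000, 0.000000), k2 = (0.000000, 0.000000), k3 = (0.000000, 0.000000), k4 = (0.000000, 0.000000); V <- V + (h/6)(k1 + 2k2 + 2k3 + k4): V^s = 1.0000, V^t = 0.7500
step 2: k1 = (0.000000, 0.000000), k2 = (0.000000, 0.000000), k3 = (0.000000, 0.000000), k4 = (0.000000, 0.000000); V <- V + (h/6)(k1 + 2k2 + 2k3 + k4): V^s = 1.0000, V^t = 0.7500
step 3: k1 = (0.000000, 0.000000), k2 = (0.000000, 0.000000), k3 = (0.000000, 0.000000), k4 = (0.000000, 0.000000); V <- V + (h/6)(k1 + 2k2 + 2k3 + k4): V^s = 1.0000, V^t = 0.7500

Answer: V^s = 1.0000, V^t = 0.7500


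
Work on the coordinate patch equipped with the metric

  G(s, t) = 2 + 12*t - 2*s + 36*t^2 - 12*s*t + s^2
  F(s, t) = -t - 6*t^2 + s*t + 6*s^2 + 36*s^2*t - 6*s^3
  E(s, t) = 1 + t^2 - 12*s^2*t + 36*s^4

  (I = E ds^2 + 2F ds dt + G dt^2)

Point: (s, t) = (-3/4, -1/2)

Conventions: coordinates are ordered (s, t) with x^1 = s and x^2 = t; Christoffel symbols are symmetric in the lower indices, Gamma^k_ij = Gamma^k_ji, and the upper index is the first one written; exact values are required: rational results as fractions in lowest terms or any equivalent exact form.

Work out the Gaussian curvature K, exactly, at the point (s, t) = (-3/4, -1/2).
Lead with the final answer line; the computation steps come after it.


Answer: K = -45056/253125

E = 1025/64, F = -155/32, G = 41/16, EG - F^2 = 1125/64 at the point
E_s = -279/4, E_t = -31/4, F_s = 59/8, F_t = 49/2, G_s = 5/2, G_t = -15
E_tt = 2, F_st = -53, G_ss = 2
The intrinsic route: Brioschi's K = (det M1 - det M2)/(EG - F^2)^2.
M1 = [[-E_tt/2 + F_st - G_ss/2, E_s/2, F_s - E_t/2], [F_t - G_s/2, E, F], [G_t/2, F, G]] = [[-55, -279/8, 45/4], [93/4, 1025/64, -155/32], [-15/2, -155/32, 41/16]]; det M1 = -4581/64
M2 = [[0, E_t/2, G_s/2], [E_t/2, E, F], [G_s/2, F, G]] = [[0, -31/8, 5/4], [-31/8, 1025/64, -155/32], [5/4, -155/32, 41/16]]; det M2 = -1061/64
det M1 - det M2 = -55; K = -55 / (1125/64)^2 = -45056/253125


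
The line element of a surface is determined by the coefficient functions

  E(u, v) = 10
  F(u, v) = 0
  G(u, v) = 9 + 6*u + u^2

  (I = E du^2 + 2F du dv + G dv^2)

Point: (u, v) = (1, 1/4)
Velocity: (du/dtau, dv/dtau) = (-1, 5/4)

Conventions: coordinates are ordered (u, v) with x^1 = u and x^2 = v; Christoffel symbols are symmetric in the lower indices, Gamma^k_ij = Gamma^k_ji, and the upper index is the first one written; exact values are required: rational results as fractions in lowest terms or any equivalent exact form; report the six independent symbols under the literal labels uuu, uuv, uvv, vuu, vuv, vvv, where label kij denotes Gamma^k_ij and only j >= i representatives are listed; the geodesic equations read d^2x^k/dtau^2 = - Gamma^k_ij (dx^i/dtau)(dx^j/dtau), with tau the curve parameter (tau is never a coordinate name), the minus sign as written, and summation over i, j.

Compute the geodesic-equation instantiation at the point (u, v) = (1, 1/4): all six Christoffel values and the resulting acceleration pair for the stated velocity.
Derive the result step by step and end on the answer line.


E = 10, F = 0, G = 16 at the point
E_u = 0, E_v = 0, F_u = 0, F_v = 0, G_u = 8, G_v = 0
EG - F^2 = 160;  g^inv = (1/160) * [[16, 0], [0, 10]]
first-kind symbols [ij,l] = (1/2)(d_i g_jl + d_j g_il - d_l g_ij): [uu,u] = E_u/2 = 0, [uu,v] = F_u - E_v/2 = 0, [uv,u] = E_v/2 = 0, [uv,v] = G_u/2 = 4, [vv,u] = F_v - G_u/2 = -4, [vv,v] = G_v/2 = 0
Gamma^u_ij = (G*[ij,u] - F*[ij,v])/(EG - F^2), Gamma^v_ij = (E*[ij,v] - F*[ij,u])/(EG - F^2)
Gamma_uuu = 0, Gamma_uuv = 0, Gamma_uvv = -2/5, Gamma_vuu = 0, Gamma_vuv = 1/4, Gamma_vvv = 0
d^2u/dtau^2 = -(Gamma_uuu*(-1)^2 + 2*Gamma_uuv*(-1)*(5/4) + Gamma_uvv*(5/4)^2) = 5/8
d^2v/dtau^2 = -(Gamma_vuu*(-1)^2 + 2*Gamma_vuv*(-1)*(5/4) + Gamma_vvv*(5/4)^2) = 5/8

Answer: Gamma_uuu = 0, Gamma_uuv = 0, Gamma_uvv = -2/5, Gamma_vuu = 0, Gamma_vuv = 1/4, Gamma_vvv = 0; accelerations (d^2u/dtau^2, d^2v/dtau^2) = (5/8, 5/8)


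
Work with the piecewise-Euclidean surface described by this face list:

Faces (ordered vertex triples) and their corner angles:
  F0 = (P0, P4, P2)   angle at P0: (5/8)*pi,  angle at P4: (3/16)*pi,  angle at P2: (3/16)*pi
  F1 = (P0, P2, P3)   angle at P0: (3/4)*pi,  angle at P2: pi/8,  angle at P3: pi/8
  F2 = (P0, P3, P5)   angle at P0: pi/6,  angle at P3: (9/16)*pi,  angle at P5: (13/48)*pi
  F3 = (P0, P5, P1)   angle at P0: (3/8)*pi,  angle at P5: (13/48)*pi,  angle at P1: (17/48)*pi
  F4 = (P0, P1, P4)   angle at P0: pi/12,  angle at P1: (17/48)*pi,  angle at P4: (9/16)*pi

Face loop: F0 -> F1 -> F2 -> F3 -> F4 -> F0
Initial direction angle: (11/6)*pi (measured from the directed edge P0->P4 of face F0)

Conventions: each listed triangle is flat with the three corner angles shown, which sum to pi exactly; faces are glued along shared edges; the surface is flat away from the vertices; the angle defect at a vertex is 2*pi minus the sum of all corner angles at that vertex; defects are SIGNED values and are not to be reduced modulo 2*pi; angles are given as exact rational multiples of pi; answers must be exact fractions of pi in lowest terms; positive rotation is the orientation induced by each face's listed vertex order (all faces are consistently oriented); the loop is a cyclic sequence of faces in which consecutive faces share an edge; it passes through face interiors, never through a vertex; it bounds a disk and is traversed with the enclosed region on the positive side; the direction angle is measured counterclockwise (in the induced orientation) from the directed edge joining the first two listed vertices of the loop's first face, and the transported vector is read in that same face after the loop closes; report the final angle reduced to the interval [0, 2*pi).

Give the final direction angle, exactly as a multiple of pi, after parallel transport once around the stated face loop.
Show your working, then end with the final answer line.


enclosed vertex P0: corner angles sum to 2*pi, defect = 2*pi - 2*pi = 0
the final direction is the initial angle plus the enclosed defects, taken mod 2*pi in the induced orientation
final angle = (11/6)*pi + 0 = (11/6)*pi (mod 2*pi)

Answer: final direction angle = (11/6)*pi


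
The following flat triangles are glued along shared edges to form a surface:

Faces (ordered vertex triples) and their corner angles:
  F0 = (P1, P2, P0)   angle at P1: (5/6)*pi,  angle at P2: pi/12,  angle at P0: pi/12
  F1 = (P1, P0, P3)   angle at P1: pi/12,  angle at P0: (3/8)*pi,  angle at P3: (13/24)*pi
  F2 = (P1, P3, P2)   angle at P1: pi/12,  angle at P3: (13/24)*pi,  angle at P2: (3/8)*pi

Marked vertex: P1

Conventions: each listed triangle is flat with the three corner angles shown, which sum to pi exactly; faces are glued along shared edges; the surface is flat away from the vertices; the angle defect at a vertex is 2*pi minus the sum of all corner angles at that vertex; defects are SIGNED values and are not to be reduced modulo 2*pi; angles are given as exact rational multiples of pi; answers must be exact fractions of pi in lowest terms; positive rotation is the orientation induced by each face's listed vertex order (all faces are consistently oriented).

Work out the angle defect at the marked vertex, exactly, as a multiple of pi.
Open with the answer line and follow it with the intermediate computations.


Answer: defect(P1) = pi

Sum of corner angles at P1: pi
defect = 2*pi - pi


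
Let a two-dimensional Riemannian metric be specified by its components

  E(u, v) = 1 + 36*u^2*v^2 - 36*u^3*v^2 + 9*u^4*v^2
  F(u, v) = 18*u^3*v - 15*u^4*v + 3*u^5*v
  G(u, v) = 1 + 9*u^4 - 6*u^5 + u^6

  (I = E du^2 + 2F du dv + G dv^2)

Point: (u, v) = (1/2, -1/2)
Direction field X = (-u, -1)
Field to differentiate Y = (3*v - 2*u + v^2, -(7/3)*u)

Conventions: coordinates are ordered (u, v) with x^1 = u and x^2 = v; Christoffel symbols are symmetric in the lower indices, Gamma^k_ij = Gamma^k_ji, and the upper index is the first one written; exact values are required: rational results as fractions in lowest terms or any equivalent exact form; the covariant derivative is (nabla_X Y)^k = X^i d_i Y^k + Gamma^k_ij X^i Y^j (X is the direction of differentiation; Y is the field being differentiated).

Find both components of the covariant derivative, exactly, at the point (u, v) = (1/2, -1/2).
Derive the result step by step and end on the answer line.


E = 145/64, F = -45/64, G = 89/64 at the point
E_u = 27/8, E_v = -81/16, F_u = -111/32, F_v = 45/32, G_u = 45/16, G_v = 0
EG - F^2 = 85/32;  g^inv = (32/85) * [[89/64, 45/64], [45/64, 145/64]]
first-kind symbols [ij,l] = (1/2)(d_i g_jl + d_j g_il - d_l g_ij): [uu,u] = E_u/2 = 27/16, [uu,v] = F_u - E_v/2 = -15/16, [uv,u] = E_v/2 = -81/32, [uv,v] = G_u/2 = 45/32, [vv,u] = F_v - G_u/2 = 0, [vv,v] = G_v/2 = 0
Gamma^u_ij = (G*[ij,u] - F*[ij,v])/(EG - F^2), Gamma^v_ij = (E*[ij,v] - F*[ij,u])/(EG - F^2)
Gamma_uuu = 54/85, Gamma_uuv = -81/85, Gamma_uvv = 0, Gamma_vuu = -6/17, Gamma_vuv = 9/17, Gamma_vvv = 0
X = (-1/2, -1), Y = (-9/4, -7/6) at the point

Answer: (nabla_X Y)^u = -203/68, (nabla_X Y)^v = 463/204


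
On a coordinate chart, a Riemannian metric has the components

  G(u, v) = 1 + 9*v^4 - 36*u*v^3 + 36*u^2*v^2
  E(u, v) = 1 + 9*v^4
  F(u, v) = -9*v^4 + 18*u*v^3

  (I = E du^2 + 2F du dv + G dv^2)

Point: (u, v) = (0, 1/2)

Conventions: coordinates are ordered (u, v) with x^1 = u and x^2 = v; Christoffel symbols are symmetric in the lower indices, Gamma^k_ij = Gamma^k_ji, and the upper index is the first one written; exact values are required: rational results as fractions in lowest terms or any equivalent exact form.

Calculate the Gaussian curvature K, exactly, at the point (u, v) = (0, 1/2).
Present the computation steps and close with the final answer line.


E = 25/16, F = -9/16, G = 25/16, EG - F^2 = 17/8 at the point
E_u = 0, E_v = 9/2, F_u = 9/4, F_v = -9/2, G_u = -9/2, G_v = 9/2
E_vv = 27, F_uv = 27/2, G_uu = 18
Using the Brioschi determinant formula for K from the metric derivatives:
M1 = [[-E_vv/2 + F_uv - G_uu/2, E_u/2, F_u - E_v/2], [F_v - G_u/2, E, F], [G_v/2, F, G]] = [[-9, 0, 0], [-9/4, 25/16, -9/16], [9/4, -9/16, 25/16]]; det M1 = -153/8
M2 = [[0, E_v/2, G_u/2], [E_v/2, E, F], [G_u/2, F, G]] = [[0, 9/4, -9/4], [9/4, 25/16, -9/16], [-9/4, -9/16, 25/16]]; det M2 = -81/8
det M1 - det M2 = -9; K = -9 / (17/8)^2 = -576/289

Answer: K = -576/289


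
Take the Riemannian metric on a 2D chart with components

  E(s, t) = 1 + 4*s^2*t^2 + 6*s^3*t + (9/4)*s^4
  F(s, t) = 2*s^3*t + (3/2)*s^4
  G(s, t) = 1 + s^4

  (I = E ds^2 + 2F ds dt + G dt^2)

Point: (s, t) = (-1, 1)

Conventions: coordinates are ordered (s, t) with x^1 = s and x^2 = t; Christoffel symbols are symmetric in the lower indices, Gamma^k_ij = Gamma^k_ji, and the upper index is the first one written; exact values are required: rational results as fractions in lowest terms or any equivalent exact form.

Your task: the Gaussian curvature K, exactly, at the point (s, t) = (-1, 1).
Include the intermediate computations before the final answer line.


E = 5/4, F = -1/2, G = 2, EG - F^2 = 9/4 at the point
E_s = 1, E_t = 2, F_s = 0, F_t = -2, G_s = -4, G_t = 0
E_tt = 8, F_st = 6, G_ss = 12
By Brioschi, K is (det M1 - det M2) divided by (EG - F^2) squared.
M1 = [[-E_tt/2 + F_st - G_ss/2, E_s/2, F_s - E_t/2], [F_t - G_s/2, E, F], [G_t/2, F, G]] = [[-4, 1/2, -1], [0, 5/4, -1/2], [0, -1/2, 2]]; det M1 = -9
M2 = [[0, E_t/2, G_s/2], [E_t/2, E, F], [G_s/2, F, G]] = [[0, 1, -2], [1, 5/4, -1/2], [-2, -1/2, 2]]; det M2 = -5
det M1 - det M2 = -4; K = -4 / (9/4)^2 = -64/81

Answer: K = -64/81


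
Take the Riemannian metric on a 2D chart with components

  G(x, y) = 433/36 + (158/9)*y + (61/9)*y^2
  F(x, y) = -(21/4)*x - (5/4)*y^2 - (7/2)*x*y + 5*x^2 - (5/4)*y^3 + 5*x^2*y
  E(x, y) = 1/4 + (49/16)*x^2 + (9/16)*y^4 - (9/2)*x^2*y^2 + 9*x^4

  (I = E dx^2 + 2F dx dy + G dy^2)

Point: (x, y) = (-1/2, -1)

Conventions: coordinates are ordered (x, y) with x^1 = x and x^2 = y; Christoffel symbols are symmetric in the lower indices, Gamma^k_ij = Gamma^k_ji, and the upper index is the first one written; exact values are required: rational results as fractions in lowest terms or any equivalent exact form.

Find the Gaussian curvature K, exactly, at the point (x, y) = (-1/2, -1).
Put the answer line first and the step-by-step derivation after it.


Answer: K = -253760/16641

E = 65/64, F = 7/8, G = 5/4, EG - F^2 = 129/256 at the point
E_x = -49/16, E_y = 0, F_x = -7/4, F_y = 7/4, G_x = 0, G_y = 4
E_yy = 9/2, F_xy = -17/2, G_xx = 0
The intrinsic route: Brioschi's K = (det M1 - det M2)/(EG - F^2)^2.
M1 = [[-E_yy/2 + F_xy - G_xx/2, E_x/2, F_x - E_y/2], [F_y - G_x/2, E, F], [G_y/2, F, G]] = [[-43/4, -49/32, -7/4], [7/4, 65/64, 7/8], [2, 7/8, 5/4]]; det M1 = -3965/1024
M2 = [[0, E_y/2, G_x/2], [E_y/2, E, F], [G_x/2, F, G]] = [[0, 0, 0], [0, 65/64, 7/8], [0, 7/8, 5/4]]; det M2 = 0
det M1 - det M2 = -3965/1024; K = -3965/1024 / (129/256)^2 = -253760/16641


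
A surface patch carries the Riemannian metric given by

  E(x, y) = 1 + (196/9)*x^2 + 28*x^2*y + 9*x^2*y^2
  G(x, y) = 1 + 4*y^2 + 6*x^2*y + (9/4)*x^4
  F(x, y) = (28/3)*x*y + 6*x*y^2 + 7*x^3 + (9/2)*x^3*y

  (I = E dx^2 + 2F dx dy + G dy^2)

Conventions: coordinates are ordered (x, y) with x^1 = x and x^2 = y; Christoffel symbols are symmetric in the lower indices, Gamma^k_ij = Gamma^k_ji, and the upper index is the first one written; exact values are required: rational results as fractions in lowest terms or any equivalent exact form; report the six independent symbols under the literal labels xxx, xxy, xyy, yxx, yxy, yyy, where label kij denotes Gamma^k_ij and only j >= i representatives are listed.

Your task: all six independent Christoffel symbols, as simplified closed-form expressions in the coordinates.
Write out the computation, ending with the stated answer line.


E = 1 + (196/9)*x^2 + 28*x^2*y + 9*x^2*y^2; F = (28/3)*x*y + 6*x*y^2 + 7*x^3 + (9/2)*x^3*y; G = 1 + 4*y^2 + 6*x^2*y + (9/4)*x^4
Gamma^k_ij = (1/2) g^{kl} (d_i g_jl + d_j g_il - d_l g_ij), with g^inv = (1/(EG-F^2)) [[G, -F], [-F, E]]
first partials: E_x = (392/9)*x + 56*x*y + 18*x*y^2, E_y = 28*x^2 + 18*x^2*y, F_x = (28/3)*y + 6*y^2 + 21*x^2 + (27/2)*x^2*y, F_y = (28/3)*x + 12*x*y + (9/2)*x^3, G_x = 12*x*y + 9*x^3, G_y = 8*y + 6*x^2
D = EG - F^2 = 1 + 4*y^2 + (196/9)*x^2 + 34*x^2*y + 9*x^2*y^2 + (9/4)*x^4
expanded: Gamma^x_xx = (G E_x - 2F F_x + F E_y)/(2D), Gamma^x_xy = (G E_y - F G_x)/(2D), Gamma^x_yy = (2G F_y - G G_x - F G_y)/(2D), Gamma^y_xx = (2E F_x - E E_y - F E_x)/(2D), Gamma^y_xy = (E G_x - F E_y)/(2D), Gamma^y_yy = (E G_y - 2F F_y + F G_x)/(2D); substitute and cancel common factors

Answer: Gamma_xxx = (324*x*y^2 + 1008*x*y + 784*x)/(81*x^4 + 324*x^2*y^2 + 1224*x^2*y + 784*x^2 + 144*y^2 + 36), Gamma_xxy = (324*x^2*y + 504*x^2)/(81*x^4 + 324*x^2*y^2 + 1224*x^2*y + 784*x^2 + 144*y^2 + 36), Gamma_xyy = (216*x*y + 336*x)/(81*x^4 + 324*x^2*y^2 + 1224*x^2*y + 784*x^2 + 144*y^2 + 36), Gamma_yxx = (162*x^2*y + 252*x^2 + 216*y^2 + 336*y)/(81*x^4 + 324*x^2*y^2 + 1224*x^2*y + 784*x^2 + 144*y^2 + 36), Gamma_yxy = (162*x^3 + 216*x*y)/(81*x^4 + 324*x^2*y^2 + 1224*x^2*y + 784*x^2 + 144*y^2 + 36), Gamma_yyy = (108*x^2 + 144*y)/(81*x^4 + 324*x^2*y^2 + 1224*x^2*y + 784*x^2 + 144*y^2 + 36)
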